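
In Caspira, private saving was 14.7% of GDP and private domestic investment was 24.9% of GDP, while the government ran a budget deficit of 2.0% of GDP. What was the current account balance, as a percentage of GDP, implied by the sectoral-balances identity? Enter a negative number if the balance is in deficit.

By the sectoral-balances identity, CA = (S_private - I) + (T - G).
Private balance = 14.7 - 24.9 = -10.2
Government balance (T - G) = -2.0
CA = -10.2 + (-2.0) = -12.2

-12.2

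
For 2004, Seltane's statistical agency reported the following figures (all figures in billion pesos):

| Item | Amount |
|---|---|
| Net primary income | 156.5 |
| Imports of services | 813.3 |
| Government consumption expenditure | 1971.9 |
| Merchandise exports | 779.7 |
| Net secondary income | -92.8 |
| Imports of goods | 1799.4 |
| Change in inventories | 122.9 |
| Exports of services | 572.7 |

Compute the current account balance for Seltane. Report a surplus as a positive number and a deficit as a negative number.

-1196.6

Goods balance = 779.7 - 1799.4 = -1019.7
Services balance = 572.7 - 813.3 = -240.6
Trade balance (goods + services) = -1019.7 + (-240.6) = -1260.3
Net primary income = 156.5
Net secondary income = -92.8
Current account = -1260.3 + 156.5 + (-92.8) = -1196.6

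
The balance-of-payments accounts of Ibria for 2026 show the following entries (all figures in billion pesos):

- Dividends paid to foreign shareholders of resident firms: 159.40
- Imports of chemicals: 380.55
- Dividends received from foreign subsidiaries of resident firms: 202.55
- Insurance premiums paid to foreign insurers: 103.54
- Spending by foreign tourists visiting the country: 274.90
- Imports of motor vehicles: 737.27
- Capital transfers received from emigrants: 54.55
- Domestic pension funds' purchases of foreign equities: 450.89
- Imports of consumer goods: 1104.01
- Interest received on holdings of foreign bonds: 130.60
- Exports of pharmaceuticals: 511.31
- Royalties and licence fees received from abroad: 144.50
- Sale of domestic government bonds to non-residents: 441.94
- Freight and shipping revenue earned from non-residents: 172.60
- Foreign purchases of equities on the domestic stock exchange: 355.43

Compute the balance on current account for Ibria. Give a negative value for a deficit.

Goods: -380.55 - 737.27 - 1104.01 + 511.31 = -1710.52
Services: 274.90 + 172.60 - 103.54 + 144.50 = 488.46
Primary income: 130.60 - 159.40 + 202.55 = 173.75
Current account = (-1710.52) + 488.46 + 173.75 = -1048.31
(Excluded from the current account — capital account: capital transfers received from emigrants 54.55; financial account: domestic pension funds' purchases of foreign equities 450.89, sale of domestic government bonds to non-residents 441.94, foreign purchases of equities on the domestic stock exchange 355.43.)

-1048.31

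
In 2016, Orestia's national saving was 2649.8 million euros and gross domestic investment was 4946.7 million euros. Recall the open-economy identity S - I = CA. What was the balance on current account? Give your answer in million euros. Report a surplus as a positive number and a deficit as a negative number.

S - I = CA (net lending to the rest of the world).
CA = S - I = 2649.8 - 4946.7 = -2296.9

-2296.9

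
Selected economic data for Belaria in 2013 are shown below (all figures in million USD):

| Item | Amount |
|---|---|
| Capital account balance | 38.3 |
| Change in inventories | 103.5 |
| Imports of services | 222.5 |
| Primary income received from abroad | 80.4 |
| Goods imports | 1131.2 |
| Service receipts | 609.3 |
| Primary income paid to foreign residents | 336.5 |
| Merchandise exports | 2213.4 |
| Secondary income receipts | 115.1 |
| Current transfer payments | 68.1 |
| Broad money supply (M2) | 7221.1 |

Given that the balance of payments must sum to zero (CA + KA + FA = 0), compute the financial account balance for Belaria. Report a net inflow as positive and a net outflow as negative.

-1298.2

Goods balance = 2213.4 - 1131.2 = 1082.2
Services balance = 609.3 - 222.5 = 386.8
Trade balance (goods + services) = 1082.2 + 386.8 = 1469.0
Net primary income = 80.4 - 336.5 = -256.1
Net secondary income = 115.1 - 68.1 = 47.0
Current account = 1469.0 + (-256.1) + 47.0 = 1259.9
Financial account = -(1259.9 + 38.3) = -1298.2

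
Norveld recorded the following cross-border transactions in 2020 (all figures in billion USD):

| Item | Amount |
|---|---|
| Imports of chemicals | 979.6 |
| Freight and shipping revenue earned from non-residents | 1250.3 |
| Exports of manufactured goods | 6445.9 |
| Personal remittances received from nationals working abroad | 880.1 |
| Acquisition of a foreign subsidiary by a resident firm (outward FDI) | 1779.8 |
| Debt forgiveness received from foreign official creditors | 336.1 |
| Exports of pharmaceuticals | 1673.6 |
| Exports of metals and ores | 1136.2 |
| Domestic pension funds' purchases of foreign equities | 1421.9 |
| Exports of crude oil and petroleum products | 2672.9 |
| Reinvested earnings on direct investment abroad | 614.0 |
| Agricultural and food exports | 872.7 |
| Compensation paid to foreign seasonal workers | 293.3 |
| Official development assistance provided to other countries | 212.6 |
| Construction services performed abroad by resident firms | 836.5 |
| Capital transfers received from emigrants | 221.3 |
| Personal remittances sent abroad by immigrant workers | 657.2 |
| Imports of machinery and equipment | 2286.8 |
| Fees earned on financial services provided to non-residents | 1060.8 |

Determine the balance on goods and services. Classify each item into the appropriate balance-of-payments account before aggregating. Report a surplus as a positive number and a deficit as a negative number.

Goods: -979.6 + 872.7 + 2672.9 + 1673.6 - 2286.8 + 1136.2 + 6445.9 = 9534.9
Services: 1250.3 + 1060.8 + 836.5 = 3147.6
Trade balance = 9534.9 + 3147.6 = 12682.5
(Excluded from the trade balance — secondary income: personal remittances received from nationals working abroad 880.1, official development assistance provided to other countries 212.6, personal remittances sent abroad by immigrant workers 657.2; financial account: acquisition of a foreign subsidiary by a resident firm (outward FDI) 1779.8, domestic pension funds' purchases of foreign equities 1421.9; capital account: debt forgiveness received from foreign official creditors 336.1, capital transfers received from emigrants 221.3; primary income: reinvested earnings on direct investment abroad 614.0, compensation paid to foreign seasonal workers 293.3.)

12682.5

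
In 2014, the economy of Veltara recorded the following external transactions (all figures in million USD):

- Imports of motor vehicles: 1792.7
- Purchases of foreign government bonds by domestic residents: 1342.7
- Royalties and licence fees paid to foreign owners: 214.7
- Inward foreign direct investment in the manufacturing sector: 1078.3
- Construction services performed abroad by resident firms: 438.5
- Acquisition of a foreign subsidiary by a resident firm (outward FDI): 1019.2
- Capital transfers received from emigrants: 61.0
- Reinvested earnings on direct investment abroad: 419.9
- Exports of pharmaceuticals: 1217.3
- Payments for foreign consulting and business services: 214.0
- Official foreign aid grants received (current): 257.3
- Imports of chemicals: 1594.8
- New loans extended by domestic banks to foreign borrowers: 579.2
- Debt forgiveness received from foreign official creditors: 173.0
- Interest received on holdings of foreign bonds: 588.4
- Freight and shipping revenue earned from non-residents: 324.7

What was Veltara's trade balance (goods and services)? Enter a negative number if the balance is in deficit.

-1835.7

Goods: 1217.3 - 1594.8 - 1792.7 = -2170.2
Services: -214.7 - 214.0 + 438.5 + 324.7 = 334.5
Trade balance = -2170.2 + 334.5 = -1835.7
(Excluded from the trade balance — financial account: purchases of foreign government bonds by domestic residents 1342.7, inward foreign direct investment in the manufacturing sector 1078.3, acquisition of a foreign subsidiary by a resident firm (outward FDI) 1019.2, new loans extended by domestic banks to foreign borrowers 579.2; capital account: capital transfers received from emigrants 61.0, debt forgiveness received from foreign official creditors 173.0; primary income: reinvested earnings on direct investment abroad 419.9, interest received on holdings of foreign bonds 588.4; secondary income: official foreign aid grants received (current) 257.3.)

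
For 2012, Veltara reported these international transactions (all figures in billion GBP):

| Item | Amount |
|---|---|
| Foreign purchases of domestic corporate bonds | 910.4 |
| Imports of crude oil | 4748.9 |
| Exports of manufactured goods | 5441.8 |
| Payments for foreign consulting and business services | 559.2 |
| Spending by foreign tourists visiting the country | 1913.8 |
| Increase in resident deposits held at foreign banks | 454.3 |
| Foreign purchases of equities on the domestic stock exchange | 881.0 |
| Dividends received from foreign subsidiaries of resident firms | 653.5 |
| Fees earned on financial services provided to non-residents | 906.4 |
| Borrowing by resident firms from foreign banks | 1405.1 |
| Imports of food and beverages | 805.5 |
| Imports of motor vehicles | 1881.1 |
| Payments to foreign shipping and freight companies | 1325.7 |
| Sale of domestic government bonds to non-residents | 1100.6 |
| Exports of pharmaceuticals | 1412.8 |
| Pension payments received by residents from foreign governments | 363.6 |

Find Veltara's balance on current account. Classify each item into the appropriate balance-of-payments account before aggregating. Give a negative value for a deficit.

Goods: -4748.9 - 805.5 + 5441.8 + 1412.8 - 1881.1 = -580.9
Services: -1325.7 + 906.4 + 1913.8 - 559.2 = 935.3
Primary income: 653.5
Secondary income: 363.6
Current account = (-580.9) + 935.3 + 653.5 + 363.6 = 1371.5
(Excluded from the current account — financial account: foreign purchases of domestic corporate bonds 910.4, increase in resident deposits held at foreign banks 454.3, foreign purchases of equities on the domestic stock exchange 881.0, borrowing by resident firms from foreign banks 1405.1, sale of domestic government bonds to non-residents 1100.6.)

1371.5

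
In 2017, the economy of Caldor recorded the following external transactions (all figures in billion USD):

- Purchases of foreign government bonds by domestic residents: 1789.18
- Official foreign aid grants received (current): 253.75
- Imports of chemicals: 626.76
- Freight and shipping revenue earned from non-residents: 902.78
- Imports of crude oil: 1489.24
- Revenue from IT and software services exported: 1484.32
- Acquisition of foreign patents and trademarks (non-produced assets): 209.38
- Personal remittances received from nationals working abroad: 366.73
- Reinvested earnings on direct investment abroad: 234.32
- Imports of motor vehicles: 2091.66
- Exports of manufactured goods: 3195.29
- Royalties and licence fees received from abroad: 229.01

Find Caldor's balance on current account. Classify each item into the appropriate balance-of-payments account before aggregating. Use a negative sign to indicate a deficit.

Goods: -2091.66 + 3195.29 - 626.76 - 1489.24 = -1012.37
Services: 229.01 + 1484.32 + 902.78 = 2616.11
Primary income: 234.32
Secondary income: 366.73 + 253.75 = 620.48
Current account = (-1012.37) + 2616.11 + 234.32 + 620.48 = 2458.54
(Excluded from the current account — financial account: purchases of foreign government bonds by domestic residents 1789.18; capital account: acquisition of foreign patents and trademarks (non-produced assets) 209.38.)

2458.54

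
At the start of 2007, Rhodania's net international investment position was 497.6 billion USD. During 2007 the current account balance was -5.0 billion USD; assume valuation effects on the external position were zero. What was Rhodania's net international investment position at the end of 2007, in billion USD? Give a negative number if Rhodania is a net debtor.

492.6

With no valuation effects, change in NIIP = current account = -5.0
End-of-year NIIP = 497.6 + (-5.0) = 492.6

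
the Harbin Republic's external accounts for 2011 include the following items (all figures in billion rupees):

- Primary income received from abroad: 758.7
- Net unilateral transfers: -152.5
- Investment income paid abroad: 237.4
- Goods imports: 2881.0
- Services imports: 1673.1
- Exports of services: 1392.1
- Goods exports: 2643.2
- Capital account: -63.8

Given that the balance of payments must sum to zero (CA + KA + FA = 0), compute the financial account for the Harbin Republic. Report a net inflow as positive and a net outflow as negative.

Goods balance = 2643.2 - 2881.0 = -237.8
Services balance = 1392.1 - 1673.1 = -281.0
Trade balance (goods + services) = -237.8 + (-281.0) = -518.8
Net primary income = 758.7 - 237.4 = 521.3
Net secondary income = -152.5
Current account = -518.8 + 521.3 + (-152.5) = -150.0
Financial account = -(-150.0 + (-63.8)) = 213.8

213.8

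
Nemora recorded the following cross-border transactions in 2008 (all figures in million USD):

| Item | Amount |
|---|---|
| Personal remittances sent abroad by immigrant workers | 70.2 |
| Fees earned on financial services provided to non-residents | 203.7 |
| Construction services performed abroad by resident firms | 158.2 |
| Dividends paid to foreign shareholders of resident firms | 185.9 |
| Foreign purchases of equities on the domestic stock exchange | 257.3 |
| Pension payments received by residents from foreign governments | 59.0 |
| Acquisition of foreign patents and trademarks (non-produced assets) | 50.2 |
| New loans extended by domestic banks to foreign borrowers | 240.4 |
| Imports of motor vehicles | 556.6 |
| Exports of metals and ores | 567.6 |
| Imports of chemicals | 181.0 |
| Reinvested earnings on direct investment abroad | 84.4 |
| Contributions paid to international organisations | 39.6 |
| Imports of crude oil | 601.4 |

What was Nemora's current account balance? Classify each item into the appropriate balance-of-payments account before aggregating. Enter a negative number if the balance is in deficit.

-561.8

Goods: 567.6 - 181.0 - 556.6 - 601.4 = -771.4
Services: 203.7 + 158.2 = 361.9
Primary income: -185.9 + 84.4 = -101.5
Secondary income: -39.6 - 70.2 + 59.0 = -50.8
Current account = (-771.4) + 361.9 + (-101.5) + (-50.8) = -561.8
(Excluded from the current account — financial account: foreign purchases of equities on the domestic stock exchange 257.3, new loans extended by domestic banks to foreign borrowers 240.4; capital account: acquisition of foreign patents and trademarks (non-produced assets) 50.2.)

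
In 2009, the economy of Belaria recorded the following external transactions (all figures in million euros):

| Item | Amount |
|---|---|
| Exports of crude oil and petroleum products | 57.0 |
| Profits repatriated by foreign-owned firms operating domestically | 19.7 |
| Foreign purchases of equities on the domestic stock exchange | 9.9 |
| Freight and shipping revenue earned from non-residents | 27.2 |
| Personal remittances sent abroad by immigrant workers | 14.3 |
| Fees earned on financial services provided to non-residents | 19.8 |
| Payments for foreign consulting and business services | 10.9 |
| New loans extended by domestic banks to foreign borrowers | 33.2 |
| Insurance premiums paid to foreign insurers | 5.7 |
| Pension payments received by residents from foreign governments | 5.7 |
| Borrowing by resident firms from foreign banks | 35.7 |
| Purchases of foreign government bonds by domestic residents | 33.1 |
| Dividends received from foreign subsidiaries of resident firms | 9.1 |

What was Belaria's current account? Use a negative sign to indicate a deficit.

68.2

Goods: 57.0
Services: -5.7 + 27.2 + 19.8 - 10.9 = 30.4
Primary income: -19.7 + 9.1 = -10.6
Secondary income: 5.7 - 14.3 = -8.6
Current account = 57.0 + 30.4 + (-10.6) + (-8.6) = 68.2
(Excluded from the current account — financial account: foreign purchases of equities on the domestic stock exchange 9.9, new loans extended by domestic banks to foreign borrowers 33.2, borrowing by resident firms from foreign banks 35.7, purchases of foreign government bonds by domestic residents 33.1.)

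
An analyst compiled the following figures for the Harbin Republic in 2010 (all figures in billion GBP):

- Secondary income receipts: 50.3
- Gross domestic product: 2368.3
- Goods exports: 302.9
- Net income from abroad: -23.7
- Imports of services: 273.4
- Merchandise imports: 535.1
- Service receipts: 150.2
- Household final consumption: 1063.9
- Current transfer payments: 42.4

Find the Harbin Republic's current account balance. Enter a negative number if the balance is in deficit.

-371.2

Goods balance = 302.9 - 535.1 = -232.2
Services balance = 150.2 - 273.4 = -123.2
Trade balance (goods + services) = -232.2 + (-123.2) = -355.4
Net primary income = -23.7
Net secondary income = 50.3 - 42.4 = 7.9
Current account = -355.4 + (-23.7) + 7.9 = -371.2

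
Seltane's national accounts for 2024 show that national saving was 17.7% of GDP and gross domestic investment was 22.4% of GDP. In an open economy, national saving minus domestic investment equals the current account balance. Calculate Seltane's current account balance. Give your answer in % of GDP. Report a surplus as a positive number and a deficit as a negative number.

-4.7

S - I = CA (net lending to the rest of the world).
CA = S - I = 17.7 - 22.4 = -4.7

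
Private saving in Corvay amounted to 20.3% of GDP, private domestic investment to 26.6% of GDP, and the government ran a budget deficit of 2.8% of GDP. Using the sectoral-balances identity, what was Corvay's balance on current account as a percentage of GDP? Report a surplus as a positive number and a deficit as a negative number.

-9.1

By the sectoral-balances identity, CA = (S_private - I) + (T - G).
Private balance = 20.3 - 26.6 = -6.3
Government balance (T - G) = -2.8
CA = -6.3 + (-2.8) = -9.1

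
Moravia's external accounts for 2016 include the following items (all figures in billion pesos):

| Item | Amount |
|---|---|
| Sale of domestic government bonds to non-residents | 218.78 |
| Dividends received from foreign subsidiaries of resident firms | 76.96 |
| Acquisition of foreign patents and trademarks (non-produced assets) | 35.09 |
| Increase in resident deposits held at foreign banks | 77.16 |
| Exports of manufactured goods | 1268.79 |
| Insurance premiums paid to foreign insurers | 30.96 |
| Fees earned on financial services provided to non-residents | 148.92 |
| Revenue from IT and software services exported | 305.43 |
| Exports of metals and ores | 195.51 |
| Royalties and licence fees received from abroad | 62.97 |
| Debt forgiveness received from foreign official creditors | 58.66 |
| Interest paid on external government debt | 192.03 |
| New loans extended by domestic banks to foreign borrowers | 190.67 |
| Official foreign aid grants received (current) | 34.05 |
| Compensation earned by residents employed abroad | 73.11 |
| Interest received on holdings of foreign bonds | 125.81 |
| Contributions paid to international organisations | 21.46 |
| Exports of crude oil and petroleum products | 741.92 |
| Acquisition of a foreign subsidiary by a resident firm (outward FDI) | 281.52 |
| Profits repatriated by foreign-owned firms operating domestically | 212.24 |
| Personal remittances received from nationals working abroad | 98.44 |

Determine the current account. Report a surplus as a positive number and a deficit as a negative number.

2675.22

Goods: 195.51 + 741.92 + 1268.79 = 2206.22
Services: -30.96 + 305.43 + 62.97 + 148.92 = 486.36
Primary income: -212.24 - 192.03 + 76.96 + 125.81 + 73.11 = -128.39
Secondary income: -21.46 + 34.05 + 98.44 = 111.03
Current account = 2206.22 + 486.36 + (-128.39) + 111.03 = 2675.22
(Excluded from the current account — financial account: sale of domestic government bonds to non-residents 218.78, increase in resident deposits held at foreign banks 77.16, new loans extended by domestic banks to foreign borrowers 190.67, acquisition of a foreign subsidiary by a resident firm (outward FDI) 281.52; capital account: acquisition of foreign patents and trademarks (non-produced assets) 35.09, debt forgiveness received from foreign official creditors 58.66.)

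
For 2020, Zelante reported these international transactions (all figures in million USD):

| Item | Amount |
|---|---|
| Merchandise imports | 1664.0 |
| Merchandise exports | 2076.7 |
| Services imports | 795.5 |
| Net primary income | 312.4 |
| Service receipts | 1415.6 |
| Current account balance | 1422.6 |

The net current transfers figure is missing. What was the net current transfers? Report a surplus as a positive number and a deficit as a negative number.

77.4

Current account = goods balance + services balance + net primary income + net secondary income
Sum of the known components = 1345.2
Net current transfers = CA - (known components) = 1422.6 - 1345.2 = 77.4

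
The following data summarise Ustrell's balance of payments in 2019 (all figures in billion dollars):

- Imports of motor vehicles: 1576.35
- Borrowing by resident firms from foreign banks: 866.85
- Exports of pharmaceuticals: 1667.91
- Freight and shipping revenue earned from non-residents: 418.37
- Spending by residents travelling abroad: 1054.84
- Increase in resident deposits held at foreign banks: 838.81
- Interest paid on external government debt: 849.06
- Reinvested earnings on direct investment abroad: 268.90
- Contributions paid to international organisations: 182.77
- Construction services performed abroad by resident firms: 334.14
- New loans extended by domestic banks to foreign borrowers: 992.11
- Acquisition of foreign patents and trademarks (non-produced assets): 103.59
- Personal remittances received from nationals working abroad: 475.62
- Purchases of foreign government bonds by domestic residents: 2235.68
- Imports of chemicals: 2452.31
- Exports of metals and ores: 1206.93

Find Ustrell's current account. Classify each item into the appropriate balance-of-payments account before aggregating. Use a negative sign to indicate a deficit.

-1743.46

Goods: 1667.91 - 2452.31 - 1576.35 + 1206.93 = -1153.82
Services: -1054.84 + 334.14 + 418.37 = -302.33
Primary income: 268.90 - 849.06 = -580.16
Secondary income: 475.62 - 182.77 = 292.85
Current account = (-1153.82) + (-302.33) + (-580.16) + 292.85 = -1743.46
(Excluded from the current account — financial account: borrowing by resident firms from foreign banks 866.85, increase in resident deposits held at foreign banks 838.81, new loans extended by domestic banks to foreign borrowers 992.11, purchases of foreign government bonds by domestic residents 2235.68; capital account: acquisition of foreign patents and trademarks (non-produced assets) 103.59.)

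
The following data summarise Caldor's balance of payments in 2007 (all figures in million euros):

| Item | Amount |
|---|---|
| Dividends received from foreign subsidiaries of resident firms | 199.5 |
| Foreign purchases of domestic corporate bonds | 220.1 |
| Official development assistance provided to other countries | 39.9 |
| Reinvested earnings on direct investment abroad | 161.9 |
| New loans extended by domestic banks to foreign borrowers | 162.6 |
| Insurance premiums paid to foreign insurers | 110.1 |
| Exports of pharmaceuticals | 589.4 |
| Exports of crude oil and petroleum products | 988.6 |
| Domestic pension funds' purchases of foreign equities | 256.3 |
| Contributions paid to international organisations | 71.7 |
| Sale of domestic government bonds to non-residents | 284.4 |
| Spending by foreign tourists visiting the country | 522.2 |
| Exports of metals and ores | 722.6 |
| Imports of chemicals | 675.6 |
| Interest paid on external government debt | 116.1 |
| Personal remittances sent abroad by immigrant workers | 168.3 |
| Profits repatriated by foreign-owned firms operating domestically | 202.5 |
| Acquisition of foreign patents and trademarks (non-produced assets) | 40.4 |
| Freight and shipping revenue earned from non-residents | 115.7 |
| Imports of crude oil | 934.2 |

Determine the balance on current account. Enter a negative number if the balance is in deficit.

Goods: 589.4 - 934.2 + 988.6 + 722.6 - 675.6 = 690.8
Services: 115.7 + 522.2 - 110.1 = 527.8
Primary income: -202.5 + 161.9 + 199.5 - 116.1 = 42.8
Secondary income: -71.7 - 168.3 - 39.9 = -279.9
Current account = 690.8 + 527.8 + 42.8 + (-279.9) = 981.5
(Excluded from the current account — financial account: foreign purchases of domestic corporate bonds 220.1, new loans extended by domestic banks to foreign borrowers 162.6, domestic pension funds' purchases of foreign equities 256.3, sale of domestic government bonds to non-residents 284.4; capital account: acquisition of foreign patents and trademarks (non-produced assets) 40.4.)

981.5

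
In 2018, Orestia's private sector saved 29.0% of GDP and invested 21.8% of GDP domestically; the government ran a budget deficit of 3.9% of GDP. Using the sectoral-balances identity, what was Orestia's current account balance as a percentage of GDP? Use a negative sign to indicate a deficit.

By the sectoral-balances identity, CA = (S_private - I) + (T - G).
Private balance = 29.0 - 21.8 = 7.2
Government balance (T - G) = -3.9
CA = 7.2 + (-3.9) = 3.3

3.3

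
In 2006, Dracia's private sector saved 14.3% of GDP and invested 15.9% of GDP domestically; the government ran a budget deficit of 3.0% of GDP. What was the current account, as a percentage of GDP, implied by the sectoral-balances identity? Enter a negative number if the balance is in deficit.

-4.6

By the sectoral-balances identity, CA = (S_private - I) + (T - G).
Private balance = 14.3 - 15.9 = -1.6
Government balance (T - G) = -3.0
CA = -1.6 + (-3.0) = -4.6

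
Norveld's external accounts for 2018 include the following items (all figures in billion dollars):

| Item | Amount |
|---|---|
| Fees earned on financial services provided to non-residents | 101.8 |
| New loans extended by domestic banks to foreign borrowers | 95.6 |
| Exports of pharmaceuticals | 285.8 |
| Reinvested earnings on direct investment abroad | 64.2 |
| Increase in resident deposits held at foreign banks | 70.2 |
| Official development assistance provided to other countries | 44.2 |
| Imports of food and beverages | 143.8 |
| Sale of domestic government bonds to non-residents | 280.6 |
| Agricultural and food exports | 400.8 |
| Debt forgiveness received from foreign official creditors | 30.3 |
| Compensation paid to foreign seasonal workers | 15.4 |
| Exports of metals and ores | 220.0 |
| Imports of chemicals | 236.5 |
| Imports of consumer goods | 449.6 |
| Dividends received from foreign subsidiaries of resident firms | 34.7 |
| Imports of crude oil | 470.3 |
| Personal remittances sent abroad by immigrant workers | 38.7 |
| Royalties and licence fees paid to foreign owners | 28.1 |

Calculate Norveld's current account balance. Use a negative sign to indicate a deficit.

-319.3

Goods: -449.6 + 285.8 - 236.5 + 220.0 - 143.8 + 400.8 - 470.3 = -393.6
Services: -28.1 + 101.8 = 73.7
Primary income: 64.2 + 34.7 - 15.4 = 83.5
Secondary income: -38.7 - 44.2 = -82.9
Current account = (-393.6) + 73.7 + 83.5 + (-82.9) = -319.3
(Excluded from the current account — financial account: new loans extended by domestic banks to foreign borrowers 95.6, increase in resident deposits held at foreign banks 70.2, sale of domestic government bonds to non-residents 280.6; capital account: debt forgiveness received from foreign official creditors 30.3.)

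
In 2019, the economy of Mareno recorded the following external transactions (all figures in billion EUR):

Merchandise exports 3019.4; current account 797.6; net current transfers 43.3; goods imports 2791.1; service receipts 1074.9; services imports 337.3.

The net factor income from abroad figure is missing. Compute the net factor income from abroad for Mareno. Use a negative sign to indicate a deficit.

-211.6

Current account = goods balance + services balance + net primary income + net secondary income
Sum of the known components = 1009.2
Net factor income from abroad = CA - (known components) = 797.6 - 1009.2 = -211.6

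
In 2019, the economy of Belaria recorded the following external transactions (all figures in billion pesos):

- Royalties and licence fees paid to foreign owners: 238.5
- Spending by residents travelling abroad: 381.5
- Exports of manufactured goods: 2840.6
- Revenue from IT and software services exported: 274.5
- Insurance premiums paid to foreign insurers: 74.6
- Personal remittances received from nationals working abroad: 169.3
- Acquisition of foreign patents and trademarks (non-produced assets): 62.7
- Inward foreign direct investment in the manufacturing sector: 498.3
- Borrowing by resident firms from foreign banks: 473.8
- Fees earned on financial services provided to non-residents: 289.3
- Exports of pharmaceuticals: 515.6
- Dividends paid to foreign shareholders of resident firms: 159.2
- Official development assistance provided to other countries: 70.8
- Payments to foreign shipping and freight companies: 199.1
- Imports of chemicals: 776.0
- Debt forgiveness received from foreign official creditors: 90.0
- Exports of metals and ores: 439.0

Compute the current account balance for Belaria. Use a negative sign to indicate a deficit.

2628.6

Goods: 439.0 + 515.6 + 2840.6 - 776.0 = 3019.2
Services: -381.5 - 238.5 + 274.5 + 289.3 - 74.6 - 199.1 = -329.9
Primary income: -159.2
Secondary income: -70.8 + 169.3 = 98.5
Current account = 3019.2 + (-329.9) + (-159.2) + 98.5 = 2628.6
(Excluded from the current account — capital account: acquisition of foreign patents and trademarks (non-produced assets) 62.7, debt forgiveness received from foreign official creditors 90.0; financial account: inward foreign direct investment in the manufacturing sector 498.3, borrowing by resident firms from foreign banks 473.8.)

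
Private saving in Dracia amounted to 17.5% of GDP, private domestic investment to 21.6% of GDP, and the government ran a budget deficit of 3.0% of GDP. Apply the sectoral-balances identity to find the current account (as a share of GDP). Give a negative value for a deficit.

By the sectoral-balances identity, CA = (S_private - I) + (T - G).
Private balance = 17.5 - 21.6 = -4.1
Government balance (T - G) = -3.0
CA = -4.1 + (-3.0) = -7.1

-7.1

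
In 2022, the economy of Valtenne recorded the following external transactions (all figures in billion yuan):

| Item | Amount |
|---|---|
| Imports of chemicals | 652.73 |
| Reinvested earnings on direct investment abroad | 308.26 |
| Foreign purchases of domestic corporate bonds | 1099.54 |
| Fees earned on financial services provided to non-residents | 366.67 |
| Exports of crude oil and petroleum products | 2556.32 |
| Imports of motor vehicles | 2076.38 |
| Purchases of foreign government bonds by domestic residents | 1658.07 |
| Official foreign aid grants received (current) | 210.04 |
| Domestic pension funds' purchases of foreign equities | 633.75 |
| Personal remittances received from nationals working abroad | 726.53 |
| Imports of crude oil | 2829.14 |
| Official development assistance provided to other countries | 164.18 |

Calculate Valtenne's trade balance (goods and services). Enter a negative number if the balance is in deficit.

Goods: -2829.14 + 2556.32 - 652.73 - 2076.38 = -3001.93
Services: 366.67
Trade balance = -3001.93 + 366.67 = -2635.26
(Excluded from the trade balance — primary income: reinvested earnings on direct investment abroad 308.26; financial account: foreign purchases of domestic corporate bonds 1099.54, purchases of foreign government bonds by domestic residents 1658.07, domestic pension funds' purchases of foreign equities 633.75; secondary income: official foreign aid grants received (current) 210.04, personal remittances received from nationals working abroad 726.53, official development assistance provided to other countries 164.18.)

-2635.26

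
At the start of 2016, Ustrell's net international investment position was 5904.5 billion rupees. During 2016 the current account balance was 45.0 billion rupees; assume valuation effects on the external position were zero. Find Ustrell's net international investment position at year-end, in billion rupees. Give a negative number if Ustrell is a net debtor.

5949.5

With no valuation effects, change in NIIP = current account = 45.0
End-of-year NIIP = 5904.5 + 45.0 = 5949.5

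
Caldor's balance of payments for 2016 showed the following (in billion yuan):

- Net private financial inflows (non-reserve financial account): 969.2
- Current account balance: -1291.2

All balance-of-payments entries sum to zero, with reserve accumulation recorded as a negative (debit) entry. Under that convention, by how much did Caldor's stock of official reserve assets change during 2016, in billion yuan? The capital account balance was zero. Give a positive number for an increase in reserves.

Official reserve transactions balance = -((-1291.2) + 969.2) = 322.0
An accumulation of reserves is recorded as a debit (negative entry), so the change in the stock of reserves is the negative of that balance.
Change in official reserves = -(322.0) = -322.0

-322.0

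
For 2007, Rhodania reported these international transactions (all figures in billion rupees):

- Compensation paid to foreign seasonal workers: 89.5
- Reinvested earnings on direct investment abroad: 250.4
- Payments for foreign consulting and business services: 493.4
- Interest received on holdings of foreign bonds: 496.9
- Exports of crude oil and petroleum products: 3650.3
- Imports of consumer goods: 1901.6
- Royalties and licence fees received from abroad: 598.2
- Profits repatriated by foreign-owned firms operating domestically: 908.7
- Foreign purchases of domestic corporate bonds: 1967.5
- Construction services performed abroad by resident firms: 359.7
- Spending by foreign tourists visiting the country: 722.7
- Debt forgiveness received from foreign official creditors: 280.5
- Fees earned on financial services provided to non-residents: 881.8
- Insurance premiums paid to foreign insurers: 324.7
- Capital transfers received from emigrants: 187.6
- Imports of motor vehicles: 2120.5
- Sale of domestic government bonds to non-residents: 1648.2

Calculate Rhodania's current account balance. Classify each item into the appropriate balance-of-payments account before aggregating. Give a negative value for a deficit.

1121.6

Goods: 3650.3 - 2120.5 - 1901.6 = -371.8
Services: 722.7 + 881.8 - 493.4 + 598.2 + 359.7 - 324.7 = 1744.3
Primary income: 250.4 + 496.9 - 908.7 - 89.5 = -250.9
Current account = (-371.8) + 1744.3 + (-250.9) = 1121.6
(Excluded from the current account — financial account: foreign purchases of domestic corporate bonds 1967.5, sale of domestic government bonds to non-residents 1648.2; capital account: debt forgiveness received from foreign official creditors 280.5, capital transfers received from emigrants 187.6.)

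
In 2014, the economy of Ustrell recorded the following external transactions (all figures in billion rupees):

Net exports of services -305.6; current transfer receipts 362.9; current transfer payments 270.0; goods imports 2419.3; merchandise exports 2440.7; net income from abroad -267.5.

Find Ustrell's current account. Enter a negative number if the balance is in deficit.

-458.8

Goods balance = 2440.7 - 2419.3 = 21.4
Services balance = -305.6
Trade balance (goods + services) = 21.4 + (-305.6) = -284.2
Net primary income = -267.5
Net secondary income = 362.9 - 270.0 = 92.9
Current account = -284.2 + (-267.5) + 92.9 = -458.8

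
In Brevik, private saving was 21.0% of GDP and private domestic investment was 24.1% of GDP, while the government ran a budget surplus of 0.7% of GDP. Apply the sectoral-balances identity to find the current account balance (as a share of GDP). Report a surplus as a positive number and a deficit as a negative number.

By the sectoral-balances identity, CA = (S_private - I) + (T - G).
Private balance = 21.0 - 24.1 = -3.1
Government balance (T - G) = 0.7
CA = -3.1 + 0.7 = -2.4

-2.4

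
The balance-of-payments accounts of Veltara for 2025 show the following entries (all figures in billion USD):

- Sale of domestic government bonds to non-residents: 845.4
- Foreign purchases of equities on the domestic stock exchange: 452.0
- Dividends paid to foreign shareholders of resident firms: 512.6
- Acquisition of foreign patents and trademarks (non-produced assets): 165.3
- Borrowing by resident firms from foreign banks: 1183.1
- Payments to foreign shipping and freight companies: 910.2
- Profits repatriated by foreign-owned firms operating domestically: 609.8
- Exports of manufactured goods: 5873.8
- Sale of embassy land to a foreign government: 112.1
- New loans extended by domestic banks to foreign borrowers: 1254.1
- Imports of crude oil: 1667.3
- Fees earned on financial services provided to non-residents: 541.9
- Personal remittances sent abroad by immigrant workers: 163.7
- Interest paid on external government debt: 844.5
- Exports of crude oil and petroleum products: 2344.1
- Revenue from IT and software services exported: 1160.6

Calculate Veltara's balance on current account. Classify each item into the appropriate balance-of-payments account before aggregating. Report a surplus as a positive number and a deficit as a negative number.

Goods: -1667.3 + 2344.1 + 5873.8 = 6550.6
Services: -910.2 + 541.9 + 1160.6 = 792.3
Primary income: -512.6 - 609.8 - 844.5 = -1966.9
Secondary income: -163.7
Current account = 6550.6 + 792.3 + (-1966.9) + (-163.7) = 5212.3
(Excluded from the current account — financial account: sale of domestic government bonds to non-residents 845.4, foreign purchases of equities on the domestic stock exchange 452.0, borrowing by resident firms from foreign banks 1183.1, new loans extended by domestic banks to foreign borrowers 1254.1; capital account: acquisition of foreign patents and trademarks (non-produced assets) 165.3, sale of embassy land to a foreign government 112.1.)

5212.3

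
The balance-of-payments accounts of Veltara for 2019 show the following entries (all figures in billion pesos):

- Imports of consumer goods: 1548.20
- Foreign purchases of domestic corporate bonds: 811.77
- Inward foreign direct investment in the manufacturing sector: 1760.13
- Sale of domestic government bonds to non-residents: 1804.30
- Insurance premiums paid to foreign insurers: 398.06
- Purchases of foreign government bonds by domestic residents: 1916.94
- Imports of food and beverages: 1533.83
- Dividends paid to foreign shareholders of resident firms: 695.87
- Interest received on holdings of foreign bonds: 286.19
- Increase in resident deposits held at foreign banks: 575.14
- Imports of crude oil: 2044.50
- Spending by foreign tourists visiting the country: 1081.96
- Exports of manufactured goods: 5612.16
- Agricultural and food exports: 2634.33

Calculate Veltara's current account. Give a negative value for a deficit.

3394.18

Goods: -2044.50 - 1533.83 + 2634.33 - 1548.20 + 5612.16 = 3119.96
Services: -398.06 + 1081.96 = 683.90
Primary income: -695.87 + 286.19 = -409.68
Current account = 3119.96 + 683.90 + (-409.68) = 3394.18
(Excluded from the current account — financial account: foreign purchases of domestic corporate bonds 811.77, inward foreign direct investment in the manufacturing sector 1760.13, sale of domestic government bonds to non-residents 1804.30, purchases of foreign government bonds by domestic residents 1916.94, increase in resident deposits held at foreign banks 575.14.)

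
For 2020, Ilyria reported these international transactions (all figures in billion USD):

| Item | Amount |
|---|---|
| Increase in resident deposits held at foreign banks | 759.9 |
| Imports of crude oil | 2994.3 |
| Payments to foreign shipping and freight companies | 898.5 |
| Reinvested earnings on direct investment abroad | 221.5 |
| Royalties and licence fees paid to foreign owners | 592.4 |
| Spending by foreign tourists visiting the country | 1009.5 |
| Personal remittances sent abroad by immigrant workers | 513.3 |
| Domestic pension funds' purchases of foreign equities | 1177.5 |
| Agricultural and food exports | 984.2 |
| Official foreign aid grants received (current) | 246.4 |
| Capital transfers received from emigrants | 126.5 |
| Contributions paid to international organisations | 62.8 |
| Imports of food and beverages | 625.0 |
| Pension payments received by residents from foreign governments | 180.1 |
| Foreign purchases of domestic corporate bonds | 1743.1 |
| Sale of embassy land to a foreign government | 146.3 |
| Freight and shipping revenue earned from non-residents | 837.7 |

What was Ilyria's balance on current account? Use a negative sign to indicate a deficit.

Goods: -625.0 + 984.2 - 2994.3 = -2635.1
Services: 1009.5 - 898.5 + 837.7 - 592.4 = 356.3
Primary income: 221.5
Secondary income: 180.1 - 62.8 - 513.3 + 246.4 = -149.6
Current account = (-2635.1) + 356.3 + 221.5 + (-149.6) = -2206.9
(Excluded from the current account — financial account: increase in resident deposits held at foreign banks 759.9, domestic pension funds' purchases of foreign equities 1177.5, foreign purchases of domestic corporate bonds 1743.1; capital account: capital transfers received from emigrants 126.5, sale of embassy land to a foreign government 146.3.)

-2206.9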